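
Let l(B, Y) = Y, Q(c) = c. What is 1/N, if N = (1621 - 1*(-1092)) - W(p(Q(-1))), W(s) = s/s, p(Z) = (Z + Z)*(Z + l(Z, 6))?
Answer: 1/2712 ≈ 0.00036873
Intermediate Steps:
p(Z) = 2*Z*(6 + Z) (p(Z) = (Z + Z)*(Z + 6) = (2*Z)*(6 + Z) = 2*Z*(6 + Z))
W(s) = 1
N = 2712 (N = (1621 - 1*(-1092)) - 1*1 = (1621 + 1092) - 1 = 2713 - 1 = 2712)
1/N = 1/2712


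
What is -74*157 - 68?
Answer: -11686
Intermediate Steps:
-74*157 - 68 = -11618 - 68 = -11686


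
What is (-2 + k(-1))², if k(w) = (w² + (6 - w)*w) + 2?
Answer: 36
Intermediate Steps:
k(w) = 2 + w² + w*(6 - w) (k(w) = (w² + w*(6 - w)) + 2 = 2 + w² + w*(6 - w))
(-2 + k(-1))² = (-2 + (2 + 6*(-1)))² = (-2 + (2 - 6))² = (-2 - 4)² = (-6)² = 36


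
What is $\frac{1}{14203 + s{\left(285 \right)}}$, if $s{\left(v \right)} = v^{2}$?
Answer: $\frac{1}{95428} \approx 1.0479 \cdot 10^{-5}$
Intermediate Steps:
$\frac{1}{14203 + s{\left(285 \right)}} = \frac{1}{14203 + 285^{2}} = \frac{1}{14203 + 81225} = \frac{1}{95428}$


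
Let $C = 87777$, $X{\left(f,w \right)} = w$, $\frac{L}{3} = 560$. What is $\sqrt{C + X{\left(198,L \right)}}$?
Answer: $\sqrt{89457} \approx 299.09$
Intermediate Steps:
$L = 1680$ ($L = 3 \cdot 560 = 1680$)
$\sqrt{C + X{\left(198,L \right)}} = \sqrt{87777 + 1680} = \sqrt{89457}$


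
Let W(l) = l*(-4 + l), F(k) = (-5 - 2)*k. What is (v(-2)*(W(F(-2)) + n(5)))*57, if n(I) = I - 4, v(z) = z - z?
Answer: 0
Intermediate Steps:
F(k) = -7*k
v(z) = 0
n(I) = -4 + I
(v(-2)*(W(F(-2)) + n(5)))*57 = (0*((-7*(-2))*(-4 - 7*(-2)) + (-4 + 5)))*57 = (0*(14*(-4 + 14) + 1))*57 = (0*(14*10 + 1))*57 = (0*(140 + 1))*57 = (0*141)*57 = 0*57 = 0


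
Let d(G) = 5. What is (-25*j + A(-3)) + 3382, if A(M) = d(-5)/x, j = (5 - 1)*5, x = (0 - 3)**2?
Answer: 25943/9 ≈ 2882.6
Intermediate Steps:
x = 9 (x = (-3)**2 = 9)
j = 20 (j = 4*5 = 20)
A(M) = 5/9
(-25*j + A(-3)) + 3382 = (-25*20 + 5/9) + 3382 = (-500 + 5/9) + 3382 = -4495/9 + 3382 = 25943/9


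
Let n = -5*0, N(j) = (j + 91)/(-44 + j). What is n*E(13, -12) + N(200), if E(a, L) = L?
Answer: 97/52 ≈ 1.8654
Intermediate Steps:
N(j) = (91 + j)/(-44 + j)
n = 0
n*E(13, -12) + N(200) = 0*(-12) + (91 + 200)/(-44 + 200) = 0 + 291/156 = 0 + (1/156)*291 = 0 + 97/52 = 97/52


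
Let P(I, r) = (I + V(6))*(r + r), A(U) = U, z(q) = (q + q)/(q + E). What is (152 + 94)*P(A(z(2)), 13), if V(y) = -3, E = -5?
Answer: -27716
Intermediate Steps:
z(q) = 2*q/(-5 + q) (z(q) = (q + q)/(q - 5) = (2*q)/(-5 + q) = 2*q/(-5 + q))
P(I, r) = 2*r*(-3 + I) (P(I, r) = (I - 3)*(r + r) = (-3 + I)*(2*r) = 2*r*(-3 + I))
(152 + 94)*P(A(z(2)), 13) = (152 + 94)*(2*13*(-3 + 2*2/(-5 + 2))) = 246*(2*13*(-3 + 2*2/(-3))) = 246*(2*13*(-3 + 2*2*(-⅓))) = 246*(2*13*(-3 - 4/3)) = 246*(2*13*(-13/3)) = 246*(-338/3) = -27716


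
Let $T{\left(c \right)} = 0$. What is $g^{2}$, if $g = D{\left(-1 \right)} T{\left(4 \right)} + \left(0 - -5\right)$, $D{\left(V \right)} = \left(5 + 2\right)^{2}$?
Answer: $25$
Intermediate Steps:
$D{\left(V \right)} = 49$ ($D{\left(V \right)} = 7^{2} = 49$)
$g = 5$ ($g = 49 \cdot 0 + \left(0 - -5\right) = 0 + \left(0 + 5\right) = 0 + 5 = 5$)
$g^{2} = 5^{2} = 25$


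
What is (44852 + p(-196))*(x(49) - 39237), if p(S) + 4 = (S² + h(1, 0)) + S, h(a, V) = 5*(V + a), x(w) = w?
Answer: -3255464724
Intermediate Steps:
h(a, V) = 5*V + 5*a
p(S) = 1 + S + S² (p(S) = -4 + ((S² + (5*0 + 5*1)) + S) = -4 + ((S² + (0 + 5)) + S) = -4 + ((S² + 5) + S) = -4 + ((5 + S²) + S) = -4 + (5 + S + S²) = 1 + S + S²)
(44852 + p(-196))*(x(49) - 39237) = (44852 + (1 - 196 + (-196)²))*(49 - 39237) = (44852 + (1 - 196 + 38416))*(-39188) = (44852 + 38221)*(-39188) = 83073*(-39188) = -3255464724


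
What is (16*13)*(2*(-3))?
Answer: -1248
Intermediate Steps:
(16*13)*(2*(-3)) = 208*(-6) = -1248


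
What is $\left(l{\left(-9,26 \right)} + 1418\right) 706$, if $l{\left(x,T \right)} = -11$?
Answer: $993342$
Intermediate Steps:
$\left(l{\left(-9,26 \right)} + 1418\right) 706 = \left(-11 + 1418\right) 706 = 1407 \cdot 706 = 993342$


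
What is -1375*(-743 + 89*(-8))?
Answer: 2000625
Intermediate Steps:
-1375*(-743 + 89*(-8)) = -1375*(-743 - 712) = -1375*(-1455) = 2000625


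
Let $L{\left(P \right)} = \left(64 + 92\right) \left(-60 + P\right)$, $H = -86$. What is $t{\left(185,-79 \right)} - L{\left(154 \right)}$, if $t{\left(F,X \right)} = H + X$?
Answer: $-14829$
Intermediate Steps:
$t{\left(F,X \right)} = -86 + X$
$L{\left(P \right)} = -9360 + 156 P$ ($L{\left(P \right)} = 156 \left(-60 + P\right) = -9360 + 156 P$)
$t{\left(185,-79 \right)} - L{\left(154 \right)} = \left(-86 - 79\right) - \left(-9360 + 156 \cdot 154\right) = -165 - \left(-9360 + 24024\right) = -165 - 14664 = -14829$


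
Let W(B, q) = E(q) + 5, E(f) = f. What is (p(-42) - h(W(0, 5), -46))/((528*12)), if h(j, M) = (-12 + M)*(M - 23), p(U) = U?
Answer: -337/528 ≈ -0.63826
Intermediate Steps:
W(B, q) = 5 + q (W(B, q) = q + 5 = 5 + q)
h(j, M) = (-23 + M)*(-12 + M) (h(j, M) = (-12 + M)*(-23 + M) = (-23 + M)*(-12 + M))
(p(-42) - h(W(0, 5), -46))/((528*12)) = (-42 - (276 + (-46)² - 35*(-46)))/((528*12)) = (-42 - (276 + 2116 + 1610))/6336 = (-42 - 1*4002)*(1/6336) = (-42 - 4002)*(1/6336) = -4044*1/6336 = -337/528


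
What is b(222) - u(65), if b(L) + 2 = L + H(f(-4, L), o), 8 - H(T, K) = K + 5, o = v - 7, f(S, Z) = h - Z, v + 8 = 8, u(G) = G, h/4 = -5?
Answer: 165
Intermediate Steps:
h = -20 (h = 4*(-5) = -20)
v = 0 (v = -8 + 8 = 0)
f(S, Z) = -20 - Z
o = -7 (o = 0 - 7 = -7)
H(T, K) = 3 - K (H(T, K) = 8 - (K + 5) = 8 - (5 + K) = 8 + (-5 - K) = 3 - K)
b(L) = 8 + L (b(L) = -2 + (L + (3 - 1*(-7))) = -2 + (L + (3 + 7)) = -2 + (L + 10) = -2 + (10 + L) = 8 + L)
b(222) - u(65) = (8 + 222) - 1*65 = 230 - 65 = 165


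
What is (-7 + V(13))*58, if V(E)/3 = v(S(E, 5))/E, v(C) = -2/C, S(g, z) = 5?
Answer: -26738/65 ≈ -411.35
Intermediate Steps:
V(E) = -6/(5*E) (V(E) = 3*((-2/5)/E) = 3*((-2*1/5)/E) = 3*(-2/(5*E)) = -6/(5*E))
(-7 + V(13))*58 = (-7 - 6/5/13)*58 = (-7 - 6/5*1/13)*58 = (-7 - 6/65)*58 = -461/65*58 = -26738/65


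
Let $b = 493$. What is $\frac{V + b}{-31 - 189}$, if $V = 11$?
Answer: $- \frac{126}{55} \approx -2.2909$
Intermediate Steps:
$\frac{V + b}{-31 - 189} = \frac{11 + 493}{-31 - 189} = \frac{504}{-220} = 504 \left(- \frac{1}{220}\right) = - \frac{126}{55}$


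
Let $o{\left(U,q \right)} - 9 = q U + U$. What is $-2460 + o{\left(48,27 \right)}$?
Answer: $-1107$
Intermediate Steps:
$o{\left(U,q \right)} = 9 + U + U q$ ($o{\left(U,q \right)} = 9 + \left(q U + U\right) = 9 + \left(U q + U\right) = 9 + \left(U + U q\right) = 9 + U + U q$)
$-2460 + o{\left(48,27 \right)} = -2460 + \left(9 + 48 + 48 \cdot 27\right) = -2460 + \left(9 + 48 + 1296\right) = -2460 + 1353 = -1107$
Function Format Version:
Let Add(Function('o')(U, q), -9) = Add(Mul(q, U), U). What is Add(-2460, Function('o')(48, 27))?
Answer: -1107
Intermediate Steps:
Function('o')(U, q) = Add(9, U, Mul(U, q)) (Function('o')(U, q) = Add(9, Add(Mul(q, U), U)) = Add(9, Add(Mul(U, q), U)) = Add(9, Add(U, Mul(U, q))) = Add(9, U, Mul(U, q)))
Add(-2460, Function('o')(48, 27)) = Add(-2460, Add(9, 48, Mul(48, 27))) = Add(-2460, Add(9, 48, 1296)) = Add(-2460, 1353) = -1107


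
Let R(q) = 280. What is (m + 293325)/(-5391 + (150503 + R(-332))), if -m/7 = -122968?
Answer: 88777/11184 ≈ 7.9379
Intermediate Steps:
m = 860776 (m = -7*(-122968) = 860776)
(m + 293325)/(-5391 + (150503 + R(-332))) = (860776 + 293325)/(-5391 + (150503 + 280)) = 1154101/(-5391 + 150783) = 1154101/145392 = 1154101*(1/145392) = 88777/11184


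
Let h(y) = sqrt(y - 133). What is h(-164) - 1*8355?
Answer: -8355 + 3*I*sqrt(33) ≈ -8355.0 + 17.234*I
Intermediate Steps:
h(y) = sqrt(-133 + y)
h(-164) - 1*8355 = sqrt(-133 - 164) - 1*8355 = sqrt(-297) - 8355 = 3*I*sqrt(33) - 8355 = -8355 + 3*I*sqrt(33)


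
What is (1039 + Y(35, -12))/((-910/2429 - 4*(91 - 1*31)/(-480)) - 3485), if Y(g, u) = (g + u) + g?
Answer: -761318/2418503 ≈ -0.31479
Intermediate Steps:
Y(g, u) = u + 2*g
(1039 + Y(35, -12))/((-910/2429 - 4*(91 - 1*31)/(-480)) - 3485) = (1039 + (-12 + 2*35))/((-910/2429 - 4*(91 - 1*31)/(-480)) - 3485) = (1039 + (-12 + 70))/((-910*1/2429 - 4*(91 - 31)*(-1/480)) - 3485) = (1039 + 58)/((-130/347 - 4*60*(-1/480)) - 3485) = 1097/((-130/347 - 240*(-1/480)) - 3485) = 1097/((-130/347 + ½) - 3485) = 1097/(87/694 - 3485) = 1097/(-2418503/694) = 1097*(-694/2418503) = -761318/2418503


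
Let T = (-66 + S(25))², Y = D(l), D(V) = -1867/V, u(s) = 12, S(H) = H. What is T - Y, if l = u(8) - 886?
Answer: 1467327/874 ≈ 1678.9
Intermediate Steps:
l = -874 (l = 12 - 886 = -874)
Y = 1867/874 (Y = -1867/(-874) = -1867*(-1/874) = 1867/874 ≈ 2.1362)
T = 1681 (T = (-66 + 25)² = (-41)² = 1681)
T - Y = 1681 - 1*1867/874 = 1681 - 1867/874 = 1467327/874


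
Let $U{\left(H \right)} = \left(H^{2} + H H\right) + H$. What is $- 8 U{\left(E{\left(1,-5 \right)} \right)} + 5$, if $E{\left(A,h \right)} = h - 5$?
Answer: $-1515$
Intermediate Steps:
$E{\left(A,h \right)} = -5 + h$ ($E{\left(A,h \right)} = h - 5 = -5 + h$)
$U{\left(H \right)} = H + 2 H^{2}$ ($U{\left(H \right)} = \left(H^{2} + H^{2}\right) + H = 2 H^{2} + H = H + 2 H^{2}$)
$- 8 U{\left(E{\left(1,-5 \right)} \right)} + 5 = - 8 \left(-5 - 5\right) \left(1 + 2 \left(-5 - 5\right)\right) + 5 = - 8 \left(- 10 \left(1 + 2 \left(-10\right)\right)\right) + 5 = - 8 \left(- 10 \left(1 - 20\right)\right) + 5 = - 8 \left(\left(-10\right) \left(-19\right)\right) + 5 = \left(-8\right) 190 + 5 = -1520 + 5 = -1515$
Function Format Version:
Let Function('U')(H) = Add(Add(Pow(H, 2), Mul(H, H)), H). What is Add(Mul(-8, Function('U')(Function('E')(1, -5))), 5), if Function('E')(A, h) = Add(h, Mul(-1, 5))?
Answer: -1515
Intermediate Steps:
Function('E')(A, h) = Add(-5, h) (Function('E')(A, h) = Add(h, -5) = Add(-5, h))
Function('U')(H) = Add(H, Mul(2, Pow(H, 2))) (Function('U')(H) = Add(Add(Pow(H, 2), Pow(H, 2)), H) = Add(Mul(2, Pow(H, 2)), H) = Add(H, Mul(2, Pow(H, 2))))
Add(Mul(-8, Function('U')(Function('E')(1, -5))), 5) = Add(Mul(-8, Mul(Add(-5, -5), Add(1, Mul(2, Add(-5, -5))))), 5) = Add(Mul(-8, Mul(-10, Add(1, Mul(2, -10)))), 5) = Add(Mul(-8, Mul(-10, Add(1, -20))), 5) = Add(Mul(-8, Mul(-10, -19)), 5) = Add(Mul(-8, 190), 5) = Add(-1520, 5) = -1515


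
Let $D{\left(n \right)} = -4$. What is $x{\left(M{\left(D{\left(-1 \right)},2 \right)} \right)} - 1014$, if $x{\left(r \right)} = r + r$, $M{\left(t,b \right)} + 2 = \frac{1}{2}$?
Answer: $-1017$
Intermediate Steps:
$M{\left(t,b \right)} = - \frac{3}{2}$ ($M{\left(t,b \right)} = -2 + \frac{1}{2} = - \frac{3}{2}$)
$x{\left(r \right)} = 2 r$
$x{\left(M{\left(D{\left(-1 \right)},2 \right)} \right)} - 1014 = 2 \left(- \frac{3}{2}\right) - 1014 = -3 - 1014 = -1017$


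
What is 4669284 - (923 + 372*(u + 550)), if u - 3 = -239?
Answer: 4551553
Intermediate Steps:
u = -236 (u = 3 - 239 = -236)
4669284 - (923 + 372*(u + 550)) = 4669284 - (923 + 372*(-236 + 550)) = 4669284 - (923 + 372*314) = 4669284 - (923 + 116808) = 4669284 - 1*117731 = 4669284 - 117731 = 4551553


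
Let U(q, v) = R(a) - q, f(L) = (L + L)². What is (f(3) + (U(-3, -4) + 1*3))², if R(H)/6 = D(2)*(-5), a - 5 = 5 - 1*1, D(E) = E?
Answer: 324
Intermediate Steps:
a = 9 (a = 5 + (5 - 1*1) = 5 + (5 - 1) = 5 + 4 = 9)
R(H) = -60 (R(H) = 6*(2*(-5)) = 6*(-10) = -60)
f(L) = 4*L² (f(L) = (2*L)² = 4*L²)
U(q, v) = -60 - q
(f(3) + (U(-3, -4) + 1*3))² = (4*3² + ((-60 - 1*(-3)) + 1*3))² = (4*9 + ((-60 + 3) + 3))² = (36 + (-57 + 3))² = (36 - 54)² = (-18)² = 324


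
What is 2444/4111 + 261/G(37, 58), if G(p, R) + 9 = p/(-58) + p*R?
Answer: 121688638/169796633 ≈ 0.71667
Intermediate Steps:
G(p, R) = -9 - p/58 + R*p (G(p, R) = -9 + (p/(-58) + p*R) = -9 + (-p/58 + R*p) = -9 - p/58 + R*p)
2444/4111 + 261/G(37, 58) = 2444/4111 + 261/(-9 - 1/58*37 + 58*37) = 2444*(1/4111) + 261/(-9 - 37/58 + 2146) = 2444/4111 + 261/(123909/58) = 2444/4111 + 261*(58/123909) = 2444/4111 + 5046/41303 = 121688638/169796633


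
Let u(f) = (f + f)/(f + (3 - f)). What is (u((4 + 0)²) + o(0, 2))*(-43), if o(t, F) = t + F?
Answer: -1634/3 ≈ -544.67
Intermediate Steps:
u(f) = 2*f/3 (u(f) = (2*f)/3 = (2*f)*(⅓) = 2*f/3)
o(t, F) = F + t
(u((4 + 0)²) + o(0, 2))*(-43) = (2*(4 + 0)²/3 + (2 + 0))*(-43) = ((⅔)*4² + 2)*(-43) = ((⅔)*16 + 2)*(-43) = (32/3 + 2)*(-43) = (38/3)*(-43) = -1634/3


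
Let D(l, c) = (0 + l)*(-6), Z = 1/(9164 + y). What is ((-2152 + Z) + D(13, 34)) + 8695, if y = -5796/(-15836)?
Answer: 234561356084/36281725 ≈ 6465.0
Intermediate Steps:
y = 1449/3959 (y = -5796*(-1/15836) = 1449/3959 ≈ 0.36600)
Z = 3959/36281725 (Z = 1/(9164 + 1449/3959) = 1/(36281725/3959) = 3959/36281725 ≈ 0.00010912)
D(l, c) = -6*l (D(l, c) = l*(-6) = -6*l)
((-2152 + Z) + D(13, 34)) + 8695 = ((-2152 + 3959/36281725) - 6*13) + 8695 = (-78078268241/36281725 - 78) + 8695 = -80908242791/36281725 + 8695 = 234561356084/36281725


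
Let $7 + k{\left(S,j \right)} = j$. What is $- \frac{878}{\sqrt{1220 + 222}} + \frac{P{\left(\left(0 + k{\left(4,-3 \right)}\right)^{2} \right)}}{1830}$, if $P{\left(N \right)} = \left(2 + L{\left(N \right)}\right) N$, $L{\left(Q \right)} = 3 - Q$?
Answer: $- \frac{950}{183} - \frac{439 \sqrt{1442}}{721} \approx -28.313$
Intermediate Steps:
$k{\left(S,j \right)} = -7 + j$
$P{\left(N \right)} = N \left(5 - N\right)$ ($P{\left(N \right)} = \left(2 - \left(-3 + N\right)\right) N = \left(5 - N\right) N = N \left(5 - N\right)$)
$- \frac{878}{\sqrt{1220 + 222}} + \frac{P{\left(\left(0 + k{\left(4,-3 \right)}\right)^{2} \right)}}{1830} = - \frac{878}{\sqrt{1220 + 222}} + \frac{\left(0 - 10\right)^{2} \left(5 - \left(0 - 10\right)^{2}\right)}{1830} = - \frac{878}{\sqrt{1442}} + \left(0 - 10\right)^{2} \left(5 - \left(0 - 10\right)^{2}\right) \frac{1}{1830} = - 878 \frac{\sqrt{1442}}{1442} + \left(-10\right)^{2} \left(5 - \left(-10\right)^{2}\right) \frac{1}{1830} = - \frac{439 \sqrt{1442}}{721} + 100 \left(5 - 100\right) \frac{1}{1830} = - \frac{439 \sqrt{1442}}{721} + 100 \left(-95\right) \frac{1}{1830} = - \frac{439 \sqrt{1442}}{721} - \frac{950}{183} = - \frac{950}{183} - \frac{439 \sqrt{1442}}{721}$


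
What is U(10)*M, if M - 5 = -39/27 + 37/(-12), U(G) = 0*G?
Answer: 0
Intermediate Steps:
U(G) = 0
M = 17/36 (M = 5 + (-39/27 + 37/(-12)) = 5 + (-39*1/27 + 37*(-1/12)) = 5 + (-13/9 - 37/12) = 5 - 163/36 = 17/36 ≈ 0.47222)
U(10)*M = 0*(17/36) = 0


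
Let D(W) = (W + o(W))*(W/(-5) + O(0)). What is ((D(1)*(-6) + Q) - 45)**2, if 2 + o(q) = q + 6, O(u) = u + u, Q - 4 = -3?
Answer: 33856/25 ≈ 1354.2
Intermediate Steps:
Q = 1 (Q = 4 - 3 = 1)
O(u) = 2*u
o(q) = 4 + q (o(q) = -2 + (q + 6) = -2 + (6 + q) = 4 + q)
D(W) = -W*(4 + 2*W)/5 (D(W) = (W + (4 + W))*(W/(-5) + 2*0) = (4 + 2*W)*(W*(-1/5) + 0) = (4 + 2*W)*(-W/5 + 0) = (4 + 2*W)*(-W/5) = -W*(4 + 2*W)/5)
((D(1)*(-6) + Q) - 45)**2 = ((((2/5)*1*(-2 - 1*1))*(-6) + 1) - 45)**2 = ((((2/5)*1*(-2 - 1))*(-6) + 1) - 45)**2 = ((((2/5)*1*(-3))*(-6) + 1) - 45)**2 = ((-6/5*(-6) + 1) - 45)**2 = ((36/5 + 1) - 45)**2 = (41/5 - 45)**2 = (-184/5)**2 = 33856/25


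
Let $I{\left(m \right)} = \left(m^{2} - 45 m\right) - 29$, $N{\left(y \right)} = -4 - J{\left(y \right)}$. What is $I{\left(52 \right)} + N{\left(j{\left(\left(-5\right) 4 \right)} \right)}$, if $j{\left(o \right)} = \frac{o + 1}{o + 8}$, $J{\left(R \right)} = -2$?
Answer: $333$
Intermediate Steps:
$j{\left(o \right)} = \frac{1 + o}{8 + o}$
$N{\left(y \right)} = -2$ ($N{\left(y \right)} = -4 - -2 = -4 + 2 = -2$)
$I{\left(m \right)} = -29 + m^{2} - 45 m$
$I{\left(52 \right)} + N{\left(j{\left(\left(-5\right) 4 \right)} \right)} = \left(-29 + 52^{2} - 2340\right) - 2 = \left(-29 + 2704 - 2340\right) - 2 = 335 - 2 = 333$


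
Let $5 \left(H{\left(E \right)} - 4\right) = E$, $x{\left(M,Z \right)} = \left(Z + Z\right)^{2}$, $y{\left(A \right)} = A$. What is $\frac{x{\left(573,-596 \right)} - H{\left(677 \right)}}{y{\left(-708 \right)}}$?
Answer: $- \frac{7103623}{3540} \approx -2006.7$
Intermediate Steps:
$x{\left(M,Z \right)} = 4 Z^{2}$ ($x{\left(M,Z \right)} = \left(2 Z\right)^{2} = 4 Z^{2}$)
$H{\left(E \right)} = 4 + \frac{E}{5}$
$\frac{x{\left(573,-596 \right)} - H{\left(677 \right)}}{y{\left(-708 \right)}} = \frac{4 \left(-596\right)^{2} - \left(4 + \frac{1}{5} \cdot 677\right)}{-708} = \left(4 \cdot 355216 - \left(4 + \frac{677}{5}\right)\right) \left(- \frac{1}{708}\right) = \left(1420864 - \frac{697}{5}\right) \left(- \frac{1}{708}\right) = \frac{7103623}{5} \left(- \frac{1}{708}\right) = - \frac{7103623}{3540}$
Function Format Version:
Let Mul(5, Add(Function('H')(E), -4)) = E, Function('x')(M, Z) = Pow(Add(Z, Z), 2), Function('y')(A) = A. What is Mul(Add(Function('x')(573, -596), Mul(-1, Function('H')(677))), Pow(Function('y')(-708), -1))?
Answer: Rational(-7103623, 3540) ≈ -2006.7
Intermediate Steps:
Function('x')(M, Z) = Mul(4, Pow(Z, 2)) (Function('x')(M, Z) = Pow(Mul(2, Z), 2) = Mul(4, Pow(Z, 2)))
Function('H')(E) = Add(4, Mul(Rational(1, 5), E))
Mul(Add(Function('x')(573, -596), Mul(-1, Function('H')(677))), Pow(Function('y')(-708), -1)) = Mul(Add(Mul(4, Pow(-596, 2)), Mul(-1, Add(4, Mul(Rational(1, 5), 677)))), Pow(-708, -1)) = Mul(Add(Mul(4, 355216), Mul(-1, Add(4, Rational(677, 5)))), Rational(-1, 708)) = Mul(Add(1420864, Mul(-1, Rational(697, 5))), Rational(-1, 708)) = Mul(Add(1420864, Rational(-697, 5)), Rational(-1, 708)) = Mul(Rational(7103623, 5), Rational(-1, 708)) = Rational(-7103623, 3540)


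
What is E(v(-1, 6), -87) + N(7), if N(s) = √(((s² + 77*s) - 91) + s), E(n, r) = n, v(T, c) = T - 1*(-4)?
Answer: 3 + 6*√14 ≈ 25.450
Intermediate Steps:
v(T, c) = 4 + T (v(T, c) = T + 4 = 4 + T)
N(s) = √(-91 + s² + 78*s) (N(s) = √((-91 + s² + 77*s) + s) = √(-91 + s² + 78*s))
E(v(-1, 6), -87) + N(7) = (4 - 1) + √(-91 + 7² + 78*7) = 3 + √(-91 + 49 + 546) = 3 + √504 = 3 + 6*√14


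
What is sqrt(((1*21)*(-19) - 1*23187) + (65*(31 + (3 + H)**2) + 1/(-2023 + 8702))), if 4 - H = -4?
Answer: I*sqrt(611411509267)/6679 ≈ 117.07*I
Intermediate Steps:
H = 8 (H = 4 - 1*(-4) = 4 + 4 = 8)
sqrt(((1*21)*(-19) - 1*23187) + (65*(31 + (3 + H)**2) + 1/(-2023 + 8702))) = sqrt(((1*21)*(-19) - 1*23187) + (65*(31 + (3 + 8)**2) + 1/(-2023 + 8702))) = sqrt((21*(-19) - 23187) + (65*(31 + 11**2) + 1/6679)) = sqrt((-399 - 23187) + (65*(31 + 121) + 1/6679)) = sqrt(-23586 + (65*152 + 1/6679)) = sqrt(-23586 + (9880 + 1/6679)) = sqrt(-23586 + 65988521/6679) = sqrt(-91542373/6679) = I*sqrt(611411509267)/6679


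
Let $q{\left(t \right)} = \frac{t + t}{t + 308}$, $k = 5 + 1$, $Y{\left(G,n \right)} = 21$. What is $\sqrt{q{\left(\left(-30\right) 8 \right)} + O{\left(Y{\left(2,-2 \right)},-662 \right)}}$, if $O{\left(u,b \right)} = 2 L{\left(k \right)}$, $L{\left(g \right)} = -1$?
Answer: $\frac{i \sqrt{2618}}{17} \approx 3.0098 i$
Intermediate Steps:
$k = 6$
$q{\left(t \right)} = \frac{2 t}{308 + t}$
$O{\left(u,b \right)} = -2$ ($O{\left(u,b \right)} = 2 \left(-1\right) = -2$)
$\sqrt{q{\left(\left(-30\right) 8 \right)} + O{\left(Y{\left(2,-2 \right)},-662 \right)}} = \sqrt{\frac{2 \left(\left(-30\right) 8\right)}{308 - 240} - 2} = \sqrt{2 \left(-240\right) \frac{1}{308 - 240} - 2} = \sqrt{2 \left(-240\right) \frac{1}{68} - 2} = \sqrt{- \frac{120}{17} - 2} = \sqrt{- \frac{154}{17}} = \frac{i \sqrt{2618}}{17}$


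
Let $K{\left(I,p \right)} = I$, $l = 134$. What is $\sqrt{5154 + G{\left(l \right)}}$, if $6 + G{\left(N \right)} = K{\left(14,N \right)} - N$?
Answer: $2 \sqrt{1257} \approx 70.908$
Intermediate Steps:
$G{\left(N \right)} = 8 - N$ ($G{\left(N \right)} = -6 - \left(-14 + N\right) = 8 - N$)
$\sqrt{5154 + G{\left(l \right)}} = \sqrt{5154 + \left(8 - 134\right)} = \sqrt{5154 - 126} = \sqrt{5028} = 2 \sqrt{1257}$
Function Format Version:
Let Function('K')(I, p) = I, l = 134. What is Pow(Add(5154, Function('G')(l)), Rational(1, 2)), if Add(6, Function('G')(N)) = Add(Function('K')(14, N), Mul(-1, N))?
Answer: Mul(2, Pow(1257, Rational(1, 2))) ≈ 70.908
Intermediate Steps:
Function('G')(N) = Add(8, Mul(-1, N)) (Function('G')(N) = Add(-6, Add(14, Mul(-1, N))) = Add(8, Mul(-1, N)))
Pow(Add(5154, Function('G')(l)), Rational(1, 2)) = Pow(Add(5154, Add(8, Mul(-1, 134))), Rational(1, 2)) = Pow(Add(5154, Add(8, -134)), Rational(1, 2)) = Pow(Add(5154, -126), Rational(1, 2)) = Pow(5028, Rational(1, 2)) = Mul(2, Pow(1257, Rational(1, 2)))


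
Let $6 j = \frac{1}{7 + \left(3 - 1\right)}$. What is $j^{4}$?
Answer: $\frac{1}{8503056} \approx 1.176 \cdot 10^{-7}$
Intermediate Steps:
$j = \frac{1}{54}$ ($j = \frac{1}{6 \left(7 + \left(3 - 1\right)\right)} = \frac{1}{6 \left(7 + 2\right)} = \frac{1}{6 \cdot 9} = \frac{1}{6} \cdot \frac{1}{9} = \frac{1}{54} \approx 0.018519$)
$j^{4} = \left(\frac{1}{54}\right)^{4} = \frac{1}{8503056}$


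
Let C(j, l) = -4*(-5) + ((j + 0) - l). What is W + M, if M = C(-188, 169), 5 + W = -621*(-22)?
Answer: 13320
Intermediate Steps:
C(j, l) = 20 + j - l (C(j, l) = 20 + (j - l) = 20 + j - l)
W = 13657 (W = -5 - 621*(-22) = -5 + 13662 = 13657)
M = -337 (M = 20 - 188 - 1*169 = 20 - 188 - 169 = -337)
W + M = 13657 - 337 = 13320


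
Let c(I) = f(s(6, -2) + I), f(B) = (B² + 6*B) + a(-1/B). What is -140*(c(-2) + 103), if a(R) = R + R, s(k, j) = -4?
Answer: -43400/3 ≈ -14467.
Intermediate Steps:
a(R) = 2*R
f(B) = B² - 2/B + 6*B (f(B) = (B² + 6*B) + 2*(-1/B) = (B² + 6*B) - 2/B = B² - 2/B + 6*B)
c(I) = (-2 + (-4 + I)²*(2 + I))/(-4 + I) (c(I) = (-2 + (-4 + I)²*(6 + (-4 + I)))/(-4 + I) = (-2 + (-4 + I)²*(2 + I))/(-4 + I))
-140*(c(-2) + 103) = -140*((30 + (-2)³ - 6*(-2)²)/(-4 - 2) + 103) = -140*((30 - 8 - 6*4)/(-6) + 103) = -140*(-(30 - 8 - 24)/6 + 103) = -140*(-⅙*(-2) + 103) = -140*(⅓ + 103) = -140*310/3 = -43400/3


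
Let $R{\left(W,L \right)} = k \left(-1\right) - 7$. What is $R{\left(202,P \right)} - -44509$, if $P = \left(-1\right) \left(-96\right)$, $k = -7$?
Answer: $44509$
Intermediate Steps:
$P = 96$
$R{\left(W,L \right)} = 0$ ($R{\left(W,L \right)} = \left(-7\right) \left(-1\right) - 7 = 7 - 7 = 0$)
$R{\left(202,P \right)} - -44509 = 0 - -44509 = 0 + 44509 = 44509$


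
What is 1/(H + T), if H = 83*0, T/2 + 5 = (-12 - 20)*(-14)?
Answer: 1/886 ≈ 0.0011287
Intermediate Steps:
T = 886 (T = -10 + 2*((-12 - 20)*(-14)) = -10 + 2*(-32*(-14)) = -10 + 2*448 = -10 + 896 = 886)
H = 0
1/(H + T) = 1/(0 + 886) = 1/886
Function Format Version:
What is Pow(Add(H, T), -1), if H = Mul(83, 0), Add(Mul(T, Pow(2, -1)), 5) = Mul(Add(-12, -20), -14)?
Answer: Rational(1, 886) ≈ 0.0011287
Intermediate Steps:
T = 886 (T = Add(-10, Mul(2, Mul(Add(-12, -20), -14))) = Add(-10, Mul(2, Mul(-32, -14))) = Add(-10, Mul(2, 448)) = Add(-10, 896) = 886)
H = 0
Pow(Add(H, T), -1) = Pow(Add(0, 886), -1) = Pow(886, -1) = Rational(1, 886)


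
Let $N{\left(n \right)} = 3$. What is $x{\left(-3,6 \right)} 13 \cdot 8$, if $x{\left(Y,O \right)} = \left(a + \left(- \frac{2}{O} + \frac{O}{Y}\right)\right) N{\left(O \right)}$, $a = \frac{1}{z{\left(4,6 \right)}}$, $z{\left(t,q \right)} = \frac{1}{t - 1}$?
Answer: $208$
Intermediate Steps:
$z{\left(t,q \right)} = \frac{1}{-1 + t}$
$a = 3$ ($a = \frac{1}{\frac{1}{-1 + 4}} = \frac{1}{\frac{1}{3}} = 3$)
$x{\left(Y,O \right)} = 9 - \frac{6}{O} + \frac{3 O}{Y}$ ($x{\left(Y,O \right)} = \left(3 + \left(- \frac{2}{O} + \frac{O}{Y}\right)\right) 3 = \left(3 - \frac{2}{O} + \frac{O}{Y}\right) 3 = 9 - \frac{6}{O} + \frac{3 O}{Y}$)
$x{\left(-3,6 \right)} 13 \cdot 8 = \left(9 - \frac{6}{6} + 3 \cdot 6 \frac{1}{-3}\right) 13 \cdot 8 = \left(9 - 1 + 3 \cdot 6 \left(- \frac{1}{3}\right)\right) 13 \cdot 8 = \left(9 - 1 - 6\right) 13 \cdot 8 = 2 \cdot 13 \cdot 8 = 26 \cdot 8 = 208$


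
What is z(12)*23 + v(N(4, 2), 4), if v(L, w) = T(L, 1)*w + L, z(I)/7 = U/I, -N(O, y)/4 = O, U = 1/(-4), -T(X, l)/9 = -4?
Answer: 5983/48 ≈ 124.65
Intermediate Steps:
T(X, l) = 36 (T(X, l) = -9*(-4) = 36)
U = -1/4 ≈ -0.25000
N(O, y) = -4*O
z(I) = -7/(4*I) (z(I) = 7*(-1/(4*I)) = -7/(4*I))
v(L, w) = L + 36*w (v(L, w) = 36*w + L = L + 36*w)
z(12)*23 + v(N(4, 2), 4) = -7/4/12*23 + (-4*4 + 36*4) = -7/4*1/12*23 + (-16 + 144) = -7/48*23 + 128 = -161/48 + 128 = 5983/48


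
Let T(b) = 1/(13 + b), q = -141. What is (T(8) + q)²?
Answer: 8761600/441 ≈ 19868.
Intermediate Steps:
(T(8) + q)² = (1/(13 + 8) - 141)² = (1/21 - 141)² = (-2960/21)² = 8761600/441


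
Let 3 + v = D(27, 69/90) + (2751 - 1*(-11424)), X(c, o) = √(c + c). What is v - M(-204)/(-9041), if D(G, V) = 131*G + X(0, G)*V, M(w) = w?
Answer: 160106865/9041 ≈ 17709.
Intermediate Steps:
X(c, o) = √2*√c (X(c, o) = √(2*c) = √2*√c)
D(G, V) = 131*G (D(G, V) = 131*G + (√2*√0)*V = 131*G + (√2*0)*V = 131*G + 0*V = 131*G + 0 = 131*G)
v = 17709 (v = -3 + (131*27 + (2751 - 1*(-11424))) = -3 + (3537 + (2751 + 11424)) = -3 + (3537 + 14175) = -3 + 17712 = 17709)
v - M(-204)/(-9041) = 17709 - (-204)/(-9041) = 17709 - (-204)*(-1)/9041 = 17709 - 1*204/9041 = 17709 - 204/9041 = 160106865/9041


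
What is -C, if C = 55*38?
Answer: -2090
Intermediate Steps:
C = 2090
-C = -1*2090 = -2090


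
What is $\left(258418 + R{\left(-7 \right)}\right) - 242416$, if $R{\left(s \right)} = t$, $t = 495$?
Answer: $16497$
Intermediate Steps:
$R{\left(s \right)} = 495$
$\left(258418 + R{\left(-7 \right)}\right) - 242416 = \left(258418 + 495\right) - 242416 = 258913 - 242416 = 16497$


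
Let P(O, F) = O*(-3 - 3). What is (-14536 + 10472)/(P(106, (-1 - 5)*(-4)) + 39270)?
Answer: -2032/19317 ≈ -0.10519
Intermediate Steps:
P(O, F) = -6*O (P(O, F) = O*(-6) = -6*O)
(-14536 + 10472)/(P(106, (-1 - 5)*(-4)) + 39270) = (-14536 + 10472)/(-6*106 + 39270) = -4064/(-636 + 39270) = -4064/38634 = -4064*1/38634 = -2032/19317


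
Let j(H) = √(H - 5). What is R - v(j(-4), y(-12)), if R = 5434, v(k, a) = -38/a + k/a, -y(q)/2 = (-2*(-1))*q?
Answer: 130435/24 - I/16 ≈ 5434.8 - 0.0625*I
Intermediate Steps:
y(q) = -4*q (y(q) = -2*(-2*(-1))*q = -4*q)
j(H) = √(-5 + H)
R - v(j(-4), y(-12)) = 5434 - (-38 + √(-5 - 4))/((-4*(-12))) = 5434 - (-38 + √(-9))/48 = 5434 - (-38 + 3*I)/48 = 5434 - (-19/24 + I/16) = 5434 + (19/24 - I/16) = 130435/24 - I/16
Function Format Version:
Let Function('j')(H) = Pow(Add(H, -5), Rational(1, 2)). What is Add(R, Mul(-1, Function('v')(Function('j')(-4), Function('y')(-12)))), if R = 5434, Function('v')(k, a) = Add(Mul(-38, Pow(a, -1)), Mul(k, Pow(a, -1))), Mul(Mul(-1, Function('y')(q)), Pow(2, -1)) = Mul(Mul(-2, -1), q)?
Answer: Add(Rational(130435, 24), Mul(Rational(-1, 16), I)) ≈ Add(5434.8, Mul(-0.062500, I))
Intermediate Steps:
Function('y')(q) = Mul(-4, q) (Function('y')(q) = Mul(-2, Mul(Mul(-2, -1), q)) = Mul(-2, Mul(2, q)) = Mul(-4, q))
Function('j')(H) = Pow(Add(-5, H), Rational(1, 2))
Add(R, Mul(-1, Function('v')(Function('j')(-4), Function('y')(-12)))) = Add(5434, Mul(-1, Mul(Pow(Mul(-4, -12), -1), Add(-38, Pow(Add(-5, -4), Rational(1, 2)))))) = Add(5434, Mul(-1, Mul(Pow(48, -1), Add(-38, Pow(-9, Rational(1, 2)))))) = Add(5434, Mul(-1, Mul(Rational(1, 48), Add(-38, Mul(3, I))))) = Add(5434, Mul(-1, Add(Rational(-19, 24), Mul(Rational(1, 16), I)))) = Add(5434, Add(Rational(19, 24), Mul(Rational(-1, 16), I))) = Add(Rational(130435, 24), Mul(Rational(-1, 16), I))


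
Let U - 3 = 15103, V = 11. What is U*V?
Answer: 166166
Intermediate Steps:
U = 15106 (U = 3 + 15103 = 15106)
U*V = 15106*11 = 166166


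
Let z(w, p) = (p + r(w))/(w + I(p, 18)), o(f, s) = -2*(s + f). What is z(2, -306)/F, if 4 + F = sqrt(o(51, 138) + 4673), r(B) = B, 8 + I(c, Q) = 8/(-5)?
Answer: 160/4279 + 40*sqrt(4295)/4279 ≈ 0.65002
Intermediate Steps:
o(f, s) = -2*f - 2*s (o(f, s) = -2*(f + s) = -2*f - 2*s)
I(c, Q) = -48/5 (I(c, Q) = -8 + 8/(-5) = -8 + 8*(-1/5) = -8 - 8/5 = -48/5)
z(w, p) = (p + w)/(-48/5 + w) (z(w, p) = (p + w)/(w - 48/5) = (p + w)/(-48/5 + w))
F = -4 + sqrt(4295) (F = -4 + sqrt((-2*51 - 2*138) + 4673) = -4 + sqrt((-102 - 276) + 4673) = -4 + sqrt(-378 + 4673) = -4 + sqrt(4295) ≈ 61.536)
z(2, -306)/F = (5*(-306 + 2)/(-48 + 5*2))/(-4 + sqrt(4295)) = (5*(-304)/(-48 + 10))/(-4 + sqrt(4295)) = (5*(-304)/(-38))/(-4 + sqrt(4295)) = (5*(-1/38)*(-304))/(-4 + sqrt(4295)) = 40/(-4 + sqrt(4295))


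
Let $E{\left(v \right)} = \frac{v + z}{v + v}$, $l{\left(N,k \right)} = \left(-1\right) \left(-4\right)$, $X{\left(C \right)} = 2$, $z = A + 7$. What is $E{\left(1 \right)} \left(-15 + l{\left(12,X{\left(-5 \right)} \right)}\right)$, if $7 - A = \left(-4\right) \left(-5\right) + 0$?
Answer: $\frac{55}{2} \approx 27.5$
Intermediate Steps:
$A = -13$ ($A = 7 - \left(\left(-4\right) \left(-5\right) + 0\right) = 7 - \left(20 + 0\right) = 7 - 20 = -13$)
$z = -6$ ($z = -13 + 7 = -6$)
$l{\left(N,k \right)} = 4$
$E{\left(v \right)} = \frac{-6 + v}{2 v}$ ($E{\left(v \right)} = \frac{v - 6}{v + v} = \frac{-6 + v}{2 v}$)
$E{\left(1 \right)} \left(-15 + l{\left(12,X{\left(-5 \right)} \right)}\right) = \frac{-6 + 1}{2 \cdot 1} \left(-15 + 4\right) = \frac{1}{2} \cdot 1 \left(-5\right) \left(-11\right) = \left(- \frac{5}{2}\right) \left(-11\right) = \frac{55}{2}$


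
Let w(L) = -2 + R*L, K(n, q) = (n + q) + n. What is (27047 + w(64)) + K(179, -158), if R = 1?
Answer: 27309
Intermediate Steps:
K(n, q) = q + 2*n
w(L) = -2 + L (w(L) = -2 + 1*L = -2 + L)
(27047 + w(64)) + K(179, -158) = (27047 + (-2 + 64)) + (-158 + 2*179) = (27047 + 62) + (-158 + 358) = 27109 + 200 = 27309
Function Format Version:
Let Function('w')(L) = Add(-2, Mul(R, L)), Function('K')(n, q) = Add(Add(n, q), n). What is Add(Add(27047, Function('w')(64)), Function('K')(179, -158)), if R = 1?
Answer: 27309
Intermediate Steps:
Function('K')(n, q) = Add(q, Mul(2, n))
Function('w')(L) = Add(-2, L) (Function('w')(L) = Add(-2, Mul(1, L)) = Add(-2, L))
Add(Add(27047, Function('w')(64)), Function('K')(179, -158)) = Add(Add(27047, Add(-2, 64)), Add(-158, Mul(2, 179))) = Add(Add(27047, 62), Add(-158, 358)) = Add(27109, 200) = 27309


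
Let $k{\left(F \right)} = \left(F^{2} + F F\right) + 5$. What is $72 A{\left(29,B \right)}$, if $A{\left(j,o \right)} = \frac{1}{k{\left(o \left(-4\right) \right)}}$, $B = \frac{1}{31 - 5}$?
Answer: $\frac{12168}{853} \approx 14.265$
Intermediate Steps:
$k{\left(F \right)} = 5 + 2 F^{2}$ ($k{\left(F \right)} = \left(F^{2} + F^{2}\right) + 5 = 2 F^{2} + 5 = 5 + 2 F^{2}$)
$B = \frac{1}{26} \approx 0.038462$
$A{\left(j,o \right)} = \frac{1}{5 + 32 o^{2}}$ ($A{\left(j,o \right)} = \frac{1}{5 + 2 \left(o \left(-4\right)\right)^{2}} = \frac{1}{5 + 2 \left(- 4 o\right)^{2}} = \frac{1}{5 + 2 \cdot 16 o^{2}} = \frac{1}{5 + 32 o^{2}}$)
$72 A{\left(29,B \right)} = \frac{72}{5 + \frac{32}{676}} = \frac{72}{5 + 32 \cdot \frac{1}{676}} = \frac{72}{5 + \frac{8}{169}} = \frac{72}{\frac{853}{169}} = 72 \cdot \frac{169}{853} = \frac{12168}{853}$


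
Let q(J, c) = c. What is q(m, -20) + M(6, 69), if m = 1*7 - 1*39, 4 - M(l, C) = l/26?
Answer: -211/13 ≈ -16.231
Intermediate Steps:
M(l, C) = 4 - l/26
m = -32 (m = 7 - 39 = -32)
q(m, -20) + M(6, 69) = -20 + (4 - 1/26*6) = -20 + (4 - 3/13) = -20 + 49/13 = -211/13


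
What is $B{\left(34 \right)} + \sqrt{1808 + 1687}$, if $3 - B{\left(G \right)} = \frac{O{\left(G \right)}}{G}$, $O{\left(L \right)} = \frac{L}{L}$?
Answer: $\frac{101}{34} + \sqrt{3495} \approx 62.089$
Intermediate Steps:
$O{\left(L \right)} = 1$
$B{\left(G \right)} = 3 - \frac{1}{G}$ ($B{\left(G \right)} = 3 - 1 \frac{1}{G} = 3 - \frac{1}{G}$)
$B{\left(34 \right)} + \sqrt{1808 + 1687} = \left(3 - \frac{1}{34}\right) + \sqrt{1808 + 1687} = \left(3 - \frac{1}{34}\right) + \sqrt{3495} = \frac{101}{34} + \sqrt{3495}$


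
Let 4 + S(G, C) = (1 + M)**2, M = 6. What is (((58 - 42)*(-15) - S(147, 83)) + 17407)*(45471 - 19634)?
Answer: 442381114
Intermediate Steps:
S(G, C) = 45 (S(G, C) = -4 + (1 + 6)**2 = -4 + 7**2 = -4 + 49 = 45)
(((58 - 42)*(-15) - S(147, 83)) + 17407)*(45471 - 19634) = (((58 - 42)*(-15) - 1*45) + 17407)*(45471 - 19634) = ((16*(-15) - 45) + 17407)*25837 = ((-240 - 45) + 17407)*25837 = (-285 + 17407)*25837 = 17122*25837 = 442381114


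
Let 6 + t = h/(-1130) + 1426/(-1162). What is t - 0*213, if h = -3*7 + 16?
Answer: -948393/131306 ≈ -7.2228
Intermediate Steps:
h = -5 (h = -21 + 16 = -5)
t = -948393/131306 (t = -6 + (-5/(-1130) + 1426/(-1162)) = -6 + (-5*(-1/1130) + 1426*(-1/1162)) = -6 + (1/226 - 713/581) = -6 - 160557/131306 = -948393/131306 ≈ -7.2228)
t - 0*213 = -948393/131306 - 0*213 = -948393/131306 - 1*0 = -948393/131306 + 0 = -948393/131306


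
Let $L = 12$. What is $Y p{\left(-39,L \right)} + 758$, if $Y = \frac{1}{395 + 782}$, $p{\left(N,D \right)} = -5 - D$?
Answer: $\frac{892149}{1177} \approx 757.99$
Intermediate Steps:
$Y = \frac{1}{1177} \approx 0.00084962$
$Y p{\left(-39,L \right)} + 758 = \frac{-5 - 12}{1177} + 758 = \frac{1}{1177} \left(-17\right) + 758 = - \frac{17}{1177} + 758 = \frac{892149}{1177}$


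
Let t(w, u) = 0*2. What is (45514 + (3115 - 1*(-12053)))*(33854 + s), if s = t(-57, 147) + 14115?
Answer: 2910854858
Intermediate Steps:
t(w, u) = 0
s = 14115 (s = 0 + 14115 = 14115)
(45514 + (3115 - 1*(-12053)))*(33854 + s) = (45514 + (3115 - 1*(-12053)))*(33854 + 14115) = (45514 + (3115 + 12053))*47969 = (45514 + 15168)*47969 = 60682*47969 = 2910854858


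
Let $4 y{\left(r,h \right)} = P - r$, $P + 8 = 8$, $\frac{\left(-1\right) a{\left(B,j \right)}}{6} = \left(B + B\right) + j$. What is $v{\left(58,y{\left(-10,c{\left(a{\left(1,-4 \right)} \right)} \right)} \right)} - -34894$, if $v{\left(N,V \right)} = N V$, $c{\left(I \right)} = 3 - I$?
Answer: $35039$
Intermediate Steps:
$a{\left(B,j \right)} = - 12 B - 6 j$ ($a{\left(B,j \right)} = - 6 \left(\left(B + B\right) + j\right) = - 6 \left(2 B + j\right) = - 6 \left(j + 2 B\right) = - 12 B - 6 j$)
$P = 0$ ($P = -8 + 8 = 0$)
$y{\left(r,h \right)} = - \frac{r}{4}$ ($y{\left(r,h \right)} = \frac{0 - r}{4} = \frac{\left(-1\right) r}{4} = - \frac{r}{4}$)
$v{\left(58,y{\left(-10,c{\left(a{\left(1,-4 \right)} \right)} \right)} \right)} - -34894 = 58 \left(\left(- \frac{1}{4}\right) \left(-10\right)\right) - -34894 = 58 \cdot \frac{5}{2} + 34894 = 145 + 34894 = 35039$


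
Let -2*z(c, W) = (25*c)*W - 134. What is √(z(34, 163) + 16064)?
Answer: 2*I*√13286 ≈ 230.53*I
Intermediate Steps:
z(c, W) = 67 - 25*W*c/2 (z(c, W) = -((25*c)*W - 134)/2 = -(25*W*c - 134)/2 = -(-134 + 25*W*c)/2 = 67 - 25*W*c/2)
√(z(34, 163) + 16064) = √((67 - 25/2*163*34) + 16064) = √((67 - 69275) + 16064) = √(-69208 + 16064) = √(-53144) = 2*I*√13286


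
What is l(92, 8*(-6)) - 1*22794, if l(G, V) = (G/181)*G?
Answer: -4117250/181 ≈ -22747.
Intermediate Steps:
l(G, V) = G²/181 (l(G, V) = (G*(1/181))*G = (G/181)*G = G²/181)
l(92, 8*(-6)) - 1*22794 = (1/181)*92² - 1*22794 = (1/181)*8464 - 22794 = 8464/181 - 22794 = -4117250/181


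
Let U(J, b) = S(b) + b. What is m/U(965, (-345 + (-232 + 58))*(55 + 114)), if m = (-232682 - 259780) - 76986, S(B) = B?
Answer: 94908/29237 ≈ 3.2462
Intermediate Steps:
U(J, b) = 2*b (U(J, b) = b + b = 2*b)
m = -569448 (m = -492462 - 76986 = -569448)
m/U(965, (-345 + (-232 + 58))*(55 + 114)) = -569448*1/(2*(-345 + (-232 + 58))*(55 + 114)) = -569448*1/(338*(-345 - 174)) = -569448/(2*(-519*169)) = -569448/(2*(-87711)) = -569448/(-175422) = -569448*(-1/175422) = 94908/29237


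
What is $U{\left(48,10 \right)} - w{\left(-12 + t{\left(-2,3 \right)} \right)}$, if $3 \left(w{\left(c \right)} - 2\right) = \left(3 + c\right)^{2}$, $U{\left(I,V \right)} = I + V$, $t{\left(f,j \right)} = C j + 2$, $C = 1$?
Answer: $\frac{152}{3} \approx 50.667$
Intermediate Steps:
$t{\left(f,j \right)} = 2 + j$ ($t{\left(f,j \right)} = 1 j + 2 = j + 2 = 2 + j$)
$w{\left(c \right)} = 2 + \frac{\left(3 + c\right)^{2}}{3}$
$U{\left(48,10 \right)} - w{\left(-12 + t{\left(-2,3 \right)} \right)} = \left(48 + 10\right) - \left(2 + \frac{\left(3 + \left(-12 + \left(2 + 3\right)\right)\right)^{2}}{3}\right) = 58 - \left(2 + \frac{\left(3 + \left(-12 + 5\right)\right)^{2}}{3}\right) = 58 - \left(2 + \frac{\left(3 - 7\right)^{2}}{3}\right) = 58 - \left(2 + \frac{\left(-4\right)^{2}}{3}\right) = 58 - \left(2 + \frac{1}{3} \cdot 16\right) = 58 - \left(2 + \frac{16}{3}\right) = 58 - \frac{22}{3} = \frac{152}{3}$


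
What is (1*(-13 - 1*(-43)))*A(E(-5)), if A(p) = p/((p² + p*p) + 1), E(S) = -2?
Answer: -20/3 ≈ -6.6667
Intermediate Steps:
A(p) = p/(1 + 2*p²) (A(p) = p/((p² + p²) + 1) = p/(2*p² + 1) = p/(1 + 2*p²))
(1*(-13 - 1*(-43)))*A(E(-5)) = (1*(-13 - 1*(-43)))*(-2/(1 + 2*(-2)²)) = (1*(-13 + 43))*(-2/(1 + 2*4)) = (1*30)*(-2/(1 + 8)) = 30*(-2/9) = -20/3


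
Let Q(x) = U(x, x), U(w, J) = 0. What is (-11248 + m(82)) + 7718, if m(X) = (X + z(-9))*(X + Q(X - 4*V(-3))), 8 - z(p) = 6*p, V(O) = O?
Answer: 8278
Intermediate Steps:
z(p) = 8 - 6*p
Q(x) = 0
m(X) = X*(62 + X) (m(X) = (X + (8 - 6*(-9)))*(X + 0) = (X + (8 + 54))*X = (X + 62)*X = (62 + X)*X = X*(62 + X))
(-11248 + m(82)) + 7718 = (-11248 + 82*(62 + 82)) + 7718 = (-11248 + 82*144) + 7718 = (-11248 + 11808) + 7718 = 560 + 7718 = 8278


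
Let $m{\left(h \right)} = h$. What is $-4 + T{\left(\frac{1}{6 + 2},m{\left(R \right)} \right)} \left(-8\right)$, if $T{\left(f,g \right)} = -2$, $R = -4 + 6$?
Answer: $12$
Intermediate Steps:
$R = 2$
$-4 + T{\left(\frac{1}{6 + 2},m{\left(R \right)} \right)} \left(-8\right) = -4 - -16 = -4 + 16 = 12$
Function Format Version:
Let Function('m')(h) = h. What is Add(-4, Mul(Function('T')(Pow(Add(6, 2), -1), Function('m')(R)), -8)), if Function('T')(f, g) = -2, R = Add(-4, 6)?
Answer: 12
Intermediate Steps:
R = 2
Add(-4, Mul(Function('T')(Pow(Add(6, 2), -1), Function('m')(R)), -8)) = Add(-4, Mul(-2, -8)) = Add(-4, 16) = 12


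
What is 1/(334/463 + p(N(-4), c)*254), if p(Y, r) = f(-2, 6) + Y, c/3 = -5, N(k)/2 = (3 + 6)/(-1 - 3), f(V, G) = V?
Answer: -463/764079 ≈ -0.00060596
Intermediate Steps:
N(k) = -9/2 (N(k) = 2*((3 + 6)/(-1 - 3)) = 2*(9/(-4)) = 2*(9*(-¼)) = 2*(-9/4) = -9/2)
c = -15 (c = 3*(-5) = -15)
p(Y, r) = -2 + Y
1/(334/463 + p(N(-4), c)*254) = 1/(334/463 + (-2 - 9/2)*254) = 1/(334*(1/463) - 13/2*254) = 1/(334/463 - 1651) = 1/(-764079/463) = -463/764079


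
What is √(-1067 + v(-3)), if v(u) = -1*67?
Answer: 9*I*√14 ≈ 33.675*I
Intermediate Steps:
v(u) = -67
√(-1067 + v(-3)) = √(-1067 - 67) = √(-1134) = 9*I*√14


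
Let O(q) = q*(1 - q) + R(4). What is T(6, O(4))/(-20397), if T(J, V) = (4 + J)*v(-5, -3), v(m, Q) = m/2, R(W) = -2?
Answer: 25/20397 ≈ 0.0012257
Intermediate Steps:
v(m, Q) = m/2 (v(m, Q) = m*(½) = m/2)
O(q) = -2 + q*(1 - q) (O(q) = q*(1 - q) - 2 = -2 + q*(1 - q))
T(J, V) = -10 - 5*J/2 (T(J, V) = (4 + J)*((½)*(-5)) = (4 + J)*(-5/2) = -10 - 5*J/2)
T(6, O(4))/(-20397) = (-10 - 5/2*6)/(-20397) = (-10 - 15)*(-1/20397) = -25*(-1/20397) = 25/20397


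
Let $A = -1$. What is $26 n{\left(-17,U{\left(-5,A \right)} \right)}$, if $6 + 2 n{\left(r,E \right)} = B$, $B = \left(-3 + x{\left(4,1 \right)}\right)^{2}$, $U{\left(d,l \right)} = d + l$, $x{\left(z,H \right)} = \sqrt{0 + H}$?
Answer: $-26$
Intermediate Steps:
$x{\left(z,H \right)} = \sqrt{H}$
$B = 4$ ($B = \left(-3 + \sqrt{1}\right)^{2} = \left(-3 + 1\right)^{2} = \left(-2\right)^{2} = 4$)
$n{\left(r,E \right)} = -1$ ($n{\left(r,E \right)} = -3 + \frac{1}{2} \cdot 4 = -3 + 2 = -1$)
$26 n{\left(-17,U{\left(-5,A \right)} \right)} = 26 \left(-1\right) = -26$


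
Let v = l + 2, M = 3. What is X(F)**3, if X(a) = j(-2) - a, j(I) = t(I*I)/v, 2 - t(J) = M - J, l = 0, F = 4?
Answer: -125/8 ≈ -15.625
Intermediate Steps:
t(J) = -1 + J (t(J) = 2 - (3 - J) = 2 + (-3 + J) = -1 + J)
v = 2 (v = 0 + 2 = 2)
j(I) = -1/2 + I**2/2 (j(I) = (-1 + I*I)/2 = (-1 + I**2)*(1/2) = -1/2 + I**2/2)
X(a) = 3/2 - a (X(a) = (-1/2 + (1/2)*(-2)**2) - a = (-1/2 + (1/2)*4) - a = (-1/2 + 2) - a = 3/2 - a)
X(F)**3 = (3/2 - 1*4)**3 = (3/2 - 4)**3 = (-5/2)**3 = -125/8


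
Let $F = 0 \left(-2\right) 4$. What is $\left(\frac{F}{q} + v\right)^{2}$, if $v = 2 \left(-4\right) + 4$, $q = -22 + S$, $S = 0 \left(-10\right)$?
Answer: $16$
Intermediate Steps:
$F = 0$ ($F = 0 \cdot 4 = 0$)
$S = 0$
$q = -22$ ($q = -22 + 0 = -22$)
$v = -4$ ($v = -8 + 4 = -4$)
$\left(\frac{F}{q} + v\right)^{2} = \left(\frac{0}{-22} - 4\right)^{2} = \left(0 \left(- \frac{1}{22}\right) - 4\right)^{2} = \left(0 - 4\right)^{2} = \left(-4\right)^{2} = 16$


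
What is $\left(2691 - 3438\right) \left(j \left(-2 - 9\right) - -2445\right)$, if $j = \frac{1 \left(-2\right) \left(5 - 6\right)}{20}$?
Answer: $- \frac{18255933}{10} \approx -1.8256 \cdot 10^{6}$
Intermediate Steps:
$j = \frac{1}{10}$ ($j = - 2 \left(5 - 6\right) \frac{1}{20} = \left(-2\right) \left(-1\right) \frac{1}{20} = 2 \cdot \frac{1}{20} = \frac{1}{10} \approx 0.1$)
$\left(2691 - 3438\right) \left(j \left(-2 - 9\right) - -2445\right) = \left(2691 - 3438\right) \left(\frac{-2 - 9}{10} - -2445\right) = - 747 \left(\frac{1}{10} \left(-11\right) + 2445\right) = - 747 \left(- \frac{11}{10} + 2445\right) = \left(-747\right) \frac{24439}{10} = - \frac{18255933}{10}$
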